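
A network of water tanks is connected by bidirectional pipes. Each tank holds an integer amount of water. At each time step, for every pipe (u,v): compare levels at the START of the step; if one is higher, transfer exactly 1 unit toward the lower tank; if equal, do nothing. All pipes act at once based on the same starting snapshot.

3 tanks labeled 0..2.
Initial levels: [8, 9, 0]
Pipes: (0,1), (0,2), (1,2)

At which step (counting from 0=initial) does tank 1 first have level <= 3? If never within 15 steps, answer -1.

Answer: -1

Derivation:
Step 1: flows [1->0,0->2,1->2] -> levels [8 7 2]
Step 2: flows [0->1,0->2,1->2] -> levels [6 7 4]
Step 3: flows [1->0,0->2,1->2] -> levels [6 5 6]
Step 4: flows [0->1,0=2,2->1] -> levels [5 7 5]
Step 5: flows [1->0,0=2,1->2] -> levels [6 5 6]
  -> period-2 cycle (repeats step 3); tank 1 never drops to <=3
Tank 1 never reaches <=3 within 15 steps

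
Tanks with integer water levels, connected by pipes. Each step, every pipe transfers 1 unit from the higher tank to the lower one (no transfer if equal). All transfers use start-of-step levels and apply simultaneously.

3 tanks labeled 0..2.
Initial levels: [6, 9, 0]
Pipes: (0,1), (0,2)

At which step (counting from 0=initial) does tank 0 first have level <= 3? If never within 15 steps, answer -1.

Answer: -1

Derivation:
Step 1: flows [1->0,0->2] -> levels [6 8 1]
Step 2: flows [1->0,0->2] -> levels [6 7 2]
Step 3: flows [1->0,0->2] -> levels [6 6 3]
Step 4: flows [0=1,0->2] -> levels [5 6 4]
Step 5: flows [1->0,0->2] -> levels [5 5 5]
Step 6: flows [0=1,0=2] -> levels [5 5 5]
  -> stable; tank 0 stays at 5 > 3
Tank 0 never reaches <=3 within 15 steps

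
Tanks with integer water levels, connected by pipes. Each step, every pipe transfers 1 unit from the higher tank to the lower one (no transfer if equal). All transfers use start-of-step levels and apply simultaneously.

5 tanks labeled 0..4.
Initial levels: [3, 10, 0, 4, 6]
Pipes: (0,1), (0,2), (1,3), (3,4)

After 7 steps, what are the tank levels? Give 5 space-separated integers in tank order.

Step 1: flows [1->0,0->2,1->3,4->3] -> levels [3 8 1 6 5]
Step 2: flows [1->0,0->2,1->3,3->4] -> levels [3 6 2 6 6]
Step 3: flows [1->0,0->2,1=3,3=4] -> levels [3 5 3 6 6]
Step 4: flows [1->0,0=2,3->1,3=4] -> levels [4 5 3 5 6]
Step 5: flows [1->0,0->2,1=3,4->3] -> levels [4 4 4 6 5]
Step 6: flows [0=1,0=2,3->1,3->4] -> levels [4 5 4 4 6]
Step 7: flows [1->0,0=2,1->3,4->3] -> levels [5 3 4 6 5]

Answer: 5 3 4 6 5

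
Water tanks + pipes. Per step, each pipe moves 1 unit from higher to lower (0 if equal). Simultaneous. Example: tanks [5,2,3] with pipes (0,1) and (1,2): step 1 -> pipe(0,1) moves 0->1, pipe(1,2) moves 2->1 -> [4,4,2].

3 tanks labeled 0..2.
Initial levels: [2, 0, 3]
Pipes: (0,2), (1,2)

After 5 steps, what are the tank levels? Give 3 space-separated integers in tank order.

Step 1: flows [2->0,2->1] -> levels [3 1 1]
Step 2: flows [0->2,1=2] -> levels [2 1 2]
Step 3: flows [0=2,2->1] -> levels [2 2 1]
Step 4: flows [0->2,1->2] -> levels [1 1 3]
Step 5: flows [2->0,2->1] -> levels [2 2 1]

Answer: 2 2 1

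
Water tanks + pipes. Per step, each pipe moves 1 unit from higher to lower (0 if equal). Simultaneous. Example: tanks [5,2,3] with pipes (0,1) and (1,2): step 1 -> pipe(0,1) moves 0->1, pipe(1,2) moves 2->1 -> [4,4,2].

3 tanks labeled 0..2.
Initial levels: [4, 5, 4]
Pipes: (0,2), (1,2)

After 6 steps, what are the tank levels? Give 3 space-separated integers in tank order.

Answer: 5 5 3

Derivation:
Step 1: flows [0=2,1->2] -> levels [4 4 5]
Step 2: flows [2->0,2->1] -> levels [5 5 3]
Step 3: flows [0->2,1->2] -> levels [4 4 5]
  -> period-2 cycle: step 3 state = step 1 state
  -> state at step 6: (6-1) mod 2 = 1, same as step 2 -> [5 5 3]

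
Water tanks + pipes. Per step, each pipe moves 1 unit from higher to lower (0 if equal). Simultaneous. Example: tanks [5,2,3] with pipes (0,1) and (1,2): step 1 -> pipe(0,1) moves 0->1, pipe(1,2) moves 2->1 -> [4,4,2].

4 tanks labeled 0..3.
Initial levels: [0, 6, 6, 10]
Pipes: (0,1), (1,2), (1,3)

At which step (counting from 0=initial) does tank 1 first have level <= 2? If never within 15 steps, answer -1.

Answer: -1

Derivation:
Step 1: flows [1->0,1=2,3->1] -> levels [1 6 6 9]
Step 2: flows [1->0,1=2,3->1] -> levels [2 6 6 8]
Step 3: flows [1->0,1=2,3->1] -> levels [3 6 6 7]
Step 4: flows [1->0,1=2,3->1] -> levels [4 6 6 6]
Step 5: flows [1->0,1=2,1=3] -> levels [5 5 6 6]
Step 6: flows [0=1,2->1,3->1] -> levels [5 7 5 5]
Step 7: flows [1->0,1->2,1->3] -> levels [6 4 6 6]
Step 8: flows [0->1,2->1,3->1] -> levels [5 7 5 5]
  -> period-2 cycle (repeats step 6); tank 1 never drops to <=2
Tank 1 never reaches <=2 within 15 steps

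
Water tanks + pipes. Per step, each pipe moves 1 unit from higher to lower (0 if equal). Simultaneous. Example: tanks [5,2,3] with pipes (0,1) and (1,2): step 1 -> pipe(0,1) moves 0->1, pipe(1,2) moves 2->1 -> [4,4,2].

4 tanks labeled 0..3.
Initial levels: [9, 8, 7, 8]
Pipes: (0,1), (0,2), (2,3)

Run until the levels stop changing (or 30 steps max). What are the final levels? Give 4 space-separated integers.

Answer: 9 8 7 8

Derivation:
Step 1: flows [0->1,0->2,3->2] -> levels [7 9 9 7]
Step 2: flows [1->0,2->0,2->3] -> levels [9 8 7 8]
  -> period-2 cycle: step 2 state = step 0 state; never stabilizes
  -> state at step 30: (30-0) mod 2 = 0, same as step 0 -> [9 8 7 8]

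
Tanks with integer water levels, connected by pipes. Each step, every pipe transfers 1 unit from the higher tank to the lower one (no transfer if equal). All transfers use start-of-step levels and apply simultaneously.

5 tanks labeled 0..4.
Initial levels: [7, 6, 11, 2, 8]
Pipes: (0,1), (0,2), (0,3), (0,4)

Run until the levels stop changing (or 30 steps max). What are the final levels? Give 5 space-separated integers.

Step 1: flows [0->1,2->0,0->3,4->0] -> levels [7 7 10 3 7]
Step 2: flows [0=1,2->0,0->3,0=4] -> levels [7 7 9 4 7]
Step 3: flows [0=1,2->0,0->3,0=4] -> levels [7 7 8 5 7]
Step 4: flows [0=1,2->0,0->3,0=4] -> levels [7 7 7 6 7]
Step 5: flows [0=1,0=2,0->3,0=4] -> levels [6 7 7 7 7]
Step 6: flows [1->0,2->0,3->0,4->0] -> levels [10 6 6 6 6]
Step 7: flows [0->1,0->2,0->3,0->4] -> levels [6 7 7 7 7]
  -> period-2 cycle: step 7 state = step 5 state; never stabilizes
  -> state at step 30: (30-5) mod 2 = 1, same as step 6 -> [10 6 6 6 6]

Answer: 10 6 6 6 6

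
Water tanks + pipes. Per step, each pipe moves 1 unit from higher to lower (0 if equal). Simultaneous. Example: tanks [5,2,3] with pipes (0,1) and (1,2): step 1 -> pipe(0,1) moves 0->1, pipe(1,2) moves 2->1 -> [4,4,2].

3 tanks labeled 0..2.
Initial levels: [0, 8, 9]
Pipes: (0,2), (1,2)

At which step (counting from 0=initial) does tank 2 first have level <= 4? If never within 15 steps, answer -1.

Step 1: flows [2->0,2->1] -> levels [1 9 7]
Step 2: flows [2->0,1->2] -> levels [2 8 7]
Step 3: flows [2->0,1->2] -> levels [3 7 7]
Step 4: flows [2->0,1=2] -> levels [4 7 6]
Step 5: flows [2->0,1->2] -> levels [5 6 6]
Step 6: flows [2->0,1=2] -> levels [6 6 5]
Step 7: flows [0->2,1->2] -> levels [5 5 7]
Step 8: flows [2->0,2->1] -> levels [6 6 5]
  -> period-2 cycle (repeats step 6); tank 2 never drops to <=4
Tank 2 never reaches <=4 within 15 steps

Answer: -1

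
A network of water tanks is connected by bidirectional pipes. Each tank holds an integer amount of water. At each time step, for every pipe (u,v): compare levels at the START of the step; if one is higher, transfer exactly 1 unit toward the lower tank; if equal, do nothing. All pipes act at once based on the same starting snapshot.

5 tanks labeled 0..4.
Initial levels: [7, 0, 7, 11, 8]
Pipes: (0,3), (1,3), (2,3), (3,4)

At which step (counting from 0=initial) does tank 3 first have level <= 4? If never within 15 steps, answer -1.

Step 1: flows [3->0,3->1,3->2,3->4] -> levels [8 1 8 7 9]
Step 2: flows [0->3,3->1,2->3,4->3] -> levels [7 2 7 9 8]
Step 3: flows [3->0,3->1,3->2,3->4] -> levels [8 3 8 5 9]
Step 4: flows [0->3,3->1,2->3,4->3] -> levels [7 4 7 7 8]
Step 5: flows [0=3,3->1,2=3,4->3] -> levels [7 5 7 7 7]
Step 6: flows [0=3,3->1,2=3,3=4] -> levels [7 6 7 6 7]
Step 7: flows [0->3,1=3,2->3,4->3] -> levels [6 6 6 9 6]
Step 8: flows [3->0,3->1,3->2,3->4] -> levels [7 7 7 5 7]
Step 9: flows [0->3,1->3,2->3,4->3] -> levels [6 6 6 9 6]
  -> period-2 cycle (repeats step 7); tank 3 never drops to <=4
Tank 3 never reaches <=4 within 15 steps

Answer: -1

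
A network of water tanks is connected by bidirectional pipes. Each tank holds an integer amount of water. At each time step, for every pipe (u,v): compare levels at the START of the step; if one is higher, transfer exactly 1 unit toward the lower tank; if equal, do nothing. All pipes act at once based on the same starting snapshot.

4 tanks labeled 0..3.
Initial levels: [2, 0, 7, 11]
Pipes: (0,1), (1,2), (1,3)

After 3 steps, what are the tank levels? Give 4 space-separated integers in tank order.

Step 1: flows [0->1,2->1,3->1] -> levels [1 3 6 10]
Step 2: flows [1->0,2->1,3->1] -> levels [2 4 5 9]
Step 3: flows [1->0,2->1,3->1] -> levels [3 5 4 8]

Answer: 3 5 4 8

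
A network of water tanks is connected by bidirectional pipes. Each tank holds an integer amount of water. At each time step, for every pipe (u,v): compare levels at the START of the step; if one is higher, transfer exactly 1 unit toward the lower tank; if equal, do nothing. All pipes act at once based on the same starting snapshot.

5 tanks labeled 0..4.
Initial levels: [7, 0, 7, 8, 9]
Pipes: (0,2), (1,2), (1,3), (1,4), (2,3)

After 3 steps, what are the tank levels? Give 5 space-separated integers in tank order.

Answer: 6 6 8 5 6

Derivation:
Step 1: flows [0=2,2->1,3->1,4->1,3->2] -> levels [7 3 7 6 8]
Step 2: flows [0=2,2->1,3->1,4->1,2->3] -> levels [7 6 5 6 7]
Step 3: flows [0->2,1->2,1=3,4->1,3->2] -> levels [6 6 8 5 6]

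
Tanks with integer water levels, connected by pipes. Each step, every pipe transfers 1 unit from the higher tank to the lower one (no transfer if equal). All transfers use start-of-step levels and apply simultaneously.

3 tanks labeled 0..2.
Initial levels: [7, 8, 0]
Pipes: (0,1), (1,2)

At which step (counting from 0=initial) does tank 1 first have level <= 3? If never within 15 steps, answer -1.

Answer: -1

Derivation:
Step 1: flows [1->0,1->2] -> levels [8 6 1]
Step 2: flows [0->1,1->2] -> levels [7 6 2]
Step 3: flows [0->1,1->2] -> levels [6 6 3]
Step 4: flows [0=1,1->2] -> levels [6 5 4]
Step 5: flows [0->1,1->2] -> levels [5 5 5]
Step 6: flows [0=1,1=2] -> levels [5 5 5]
  -> stable; tank 1 stays at 5 > 3
Tank 1 never reaches <=3 within 15 steps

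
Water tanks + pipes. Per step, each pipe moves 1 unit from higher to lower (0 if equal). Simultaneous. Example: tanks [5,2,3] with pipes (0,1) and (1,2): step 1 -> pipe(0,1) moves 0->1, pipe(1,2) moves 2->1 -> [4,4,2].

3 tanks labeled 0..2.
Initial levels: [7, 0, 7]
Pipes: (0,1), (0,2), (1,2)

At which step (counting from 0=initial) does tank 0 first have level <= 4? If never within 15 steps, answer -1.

Answer: 3

Derivation:
Step 1: flows [0->1,0=2,2->1] -> levels [6 2 6]
Step 2: flows [0->1,0=2,2->1] -> levels [5 4 5]
Step 3: flows [0->1,0=2,2->1] -> levels [4 6 4]
Tank 0 first reaches <=4 at step 3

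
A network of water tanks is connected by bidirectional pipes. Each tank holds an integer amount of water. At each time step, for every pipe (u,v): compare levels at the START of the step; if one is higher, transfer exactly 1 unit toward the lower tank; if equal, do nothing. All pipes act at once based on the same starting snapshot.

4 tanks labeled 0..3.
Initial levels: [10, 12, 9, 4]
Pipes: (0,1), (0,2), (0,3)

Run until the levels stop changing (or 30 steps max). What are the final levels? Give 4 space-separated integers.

Answer: 11 8 8 8

Derivation:
Step 1: flows [1->0,0->2,0->3] -> levels [9 11 10 5]
Step 2: flows [1->0,2->0,0->3] -> levels [10 10 9 6]
Step 3: flows [0=1,0->2,0->3] -> levels [8 10 10 7]
Step 4: flows [1->0,2->0,0->3] -> levels [9 9 9 8]
Step 5: flows [0=1,0=2,0->3] -> levels [8 9 9 9]
Step 6: flows [1->0,2->0,3->0] -> levels [11 8 8 8]
Step 7: flows [0->1,0->2,0->3] -> levels [8 9 9 9]
  -> period-2 cycle: step 7 state = step 5 state; never stabilizes
  -> state at step 30: (30-5) mod 2 = 1, same as step 6 -> [11 8 8 8]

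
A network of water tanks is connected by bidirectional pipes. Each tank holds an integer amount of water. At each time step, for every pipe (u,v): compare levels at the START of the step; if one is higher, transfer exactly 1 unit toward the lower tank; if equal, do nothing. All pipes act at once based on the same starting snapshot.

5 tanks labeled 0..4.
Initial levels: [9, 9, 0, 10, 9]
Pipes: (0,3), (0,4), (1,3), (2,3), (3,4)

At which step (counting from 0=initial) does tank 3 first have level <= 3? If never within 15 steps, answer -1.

Answer: -1

Derivation:
Step 1: flows [3->0,0=4,3->1,3->2,3->4] -> levels [10 10 1 6 10]
Step 2: flows [0->3,0=4,1->3,3->2,4->3] -> levels [9 9 2 8 9]
Step 3: flows [0->3,0=4,1->3,3->2,4->3] -> levels [8 8 3 10 8]
Step 4: flows [3->0,0=4,3->1,3->2,3->4] -> levels [9 9 4 6 9]
Step 5: flows [0->3,0=4,1->3,3->2,4->3] -> levels [8 8 5 8 8]
Step 6: flows [0=3,0=4,1=3,3->2,3=4] -> levels [8 8 6 7 8]
Step 7: flows [0->3,0=4,1->3,3->2,4->3] -> levels [7 7 7 9 7]
Step 8: flows [3->0,0=4,3->1,3->2,3->4] -> levels [8 8 8 5 8]
Step 9: flows [0->3,0=4,1->3,2->3,4->3] -> levels [7 7 7 9 7]
  -> period-2 cycle (repeats step 7); tank 3 never drops to <=3
Tank 3 never reaches <=3 within 15 steps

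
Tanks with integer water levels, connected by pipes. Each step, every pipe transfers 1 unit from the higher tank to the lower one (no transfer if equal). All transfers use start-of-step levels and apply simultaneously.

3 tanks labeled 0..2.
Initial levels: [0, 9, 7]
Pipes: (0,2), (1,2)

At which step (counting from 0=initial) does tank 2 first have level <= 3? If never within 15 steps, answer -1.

Step 1: flows [2->0,1->2] -> levels [1 8 7]
Step 2: flows [2->0,1->2] -> levels [2 7 7]
Step 3: flows [2->0,1=2] -> levels [3 7 6]
Step 4: flows [2->0,1->2] -> levels [4 6 6]
Step 5: flows [2->0,1=2] -> levels [5 6 5]
Step 6: flows [0=2,1->2] -> levels [5 5 6]
Step 7: flows [2->0,2->1] -> levels [6 6 4]
Step 8: flows [0->2,1->2] -> levels [5 5 6]
  -> period-2 cycle (repeats step 6); tank 2 never drops to <=3
Tank 2 never reaches <=3 within 15 steps

Answer: -1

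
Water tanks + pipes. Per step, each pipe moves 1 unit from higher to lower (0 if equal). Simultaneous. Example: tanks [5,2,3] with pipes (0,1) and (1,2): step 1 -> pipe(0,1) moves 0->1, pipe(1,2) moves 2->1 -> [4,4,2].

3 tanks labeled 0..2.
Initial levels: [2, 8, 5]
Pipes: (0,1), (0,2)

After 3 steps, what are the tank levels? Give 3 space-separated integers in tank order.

Answer: 5 5 5

Derivation:
Step 1: flows [1->0,2->0] -> levels [4 7 4]
Step 2: flows [1->0,0=2] -> levels [5 6 4]
Step 3: flows [1->0,0->2] -> levels [5 5 5]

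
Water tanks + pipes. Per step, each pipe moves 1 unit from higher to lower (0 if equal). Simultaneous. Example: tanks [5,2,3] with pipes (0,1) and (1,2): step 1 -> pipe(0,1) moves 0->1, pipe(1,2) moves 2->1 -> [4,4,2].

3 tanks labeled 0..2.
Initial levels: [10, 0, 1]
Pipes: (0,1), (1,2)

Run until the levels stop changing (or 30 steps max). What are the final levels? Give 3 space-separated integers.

Step 1: flows [0->1,2->1] -> levels [9 2 0]
Step 2: flows [0->1,1->2] -> levels [8 2 1]
Step 3: flows [0->1,1->2] -> levels [7 2 2]
Step 4: flows [0->1,1=2] -> levels [6 3 2]
Step 5: flows [0->1,1->2] -> levels [5 3 3]
Step 6: flows [0->1,1=2] -> levels [4 4 3]
Step 7: flows [0=1,1->2] -> levels [4 3 4]
Step 8: flows [0->1,2->1] -> levels [3 5 3]
Step 9: flows [1->0,1->2] -> levels [4 3 4]
  -> period-2 cycle: step 9 state = step 7 state; never stabilizes
  -> state at step 30: (30-7) mod 2 = 1, same as step 8 -> [3 5 3]

Answer: 3 5 3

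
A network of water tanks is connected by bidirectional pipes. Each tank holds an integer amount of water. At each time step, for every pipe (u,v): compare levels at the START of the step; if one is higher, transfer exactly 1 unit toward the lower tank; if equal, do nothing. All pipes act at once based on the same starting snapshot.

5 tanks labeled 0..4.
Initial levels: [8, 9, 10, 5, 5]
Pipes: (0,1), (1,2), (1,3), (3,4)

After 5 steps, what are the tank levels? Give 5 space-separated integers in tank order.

Step 1: flows [1->0,2->1,1->3,3=4] -> levels [9 8 9 6 5]
Step 2: flows [0->1,2->1,1->3,3->4] -> levels [8 9 8 6 6]
Step 3: flows [1->0,1->2,1->3,3=4] -> levels [9 6 9 7 6]
Step 4: flows [0->1,2->1,3->1,3->4] -> levels [8 9 8 5 7]
Step 5: flows [1->0,1->2,1->3,4->3] -> levels [9 6 9 7 6]

Answer: 9 6 9 7 6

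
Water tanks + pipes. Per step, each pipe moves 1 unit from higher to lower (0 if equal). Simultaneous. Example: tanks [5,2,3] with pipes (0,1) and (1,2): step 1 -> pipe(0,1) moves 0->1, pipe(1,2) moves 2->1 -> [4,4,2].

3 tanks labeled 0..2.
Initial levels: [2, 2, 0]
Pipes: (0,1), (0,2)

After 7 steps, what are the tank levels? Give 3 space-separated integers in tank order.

Answer: 0 2 2

Derivation:
Step 1: flows [0=1,0->2] -> levels [1 2 1]
Step 2: flows [1->0,0=2] -> levels [2 1 1]
Step 3: flows [0->1,0->2] -> levels [0 2 2]
Step 4: flows [1->0,2->0] -> levels [2 1 1]
  -> period-2 cycle: step 4 state = step 2 state
  -> state at step 7: (7-2) mod 2 = 1, same as step 3 -> [0 2 2]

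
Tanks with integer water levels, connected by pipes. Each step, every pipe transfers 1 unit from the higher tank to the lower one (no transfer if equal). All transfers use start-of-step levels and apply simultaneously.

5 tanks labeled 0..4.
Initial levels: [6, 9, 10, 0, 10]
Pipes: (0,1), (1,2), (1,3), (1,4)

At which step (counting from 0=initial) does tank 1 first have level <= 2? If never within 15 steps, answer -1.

Step 1: flows [1->0,2->1,1->3,4->1] -> levels [7 9 9 1 9]
Step 2: flows [1->0,1=2,1->3,1=4] -> levels [8 7 9 2 9]
Step 3: flows [0->1,2->1,1->3,4->1] -> levels [7 9 8 3 8]
Step 4: flows [1->0,1->2,1->3,1->4] -> levels [8 5 9 4 9]
Step 5: flows [0->1,2->1,1->3,4->1] -> levels [7 7 8 5 8]
Step 6: flows [0=1,2->1,1->3,4->1] -> levels [7 8 7 6 7]
Step 7: flows [1->0,1->2,1->3,1->4] -> levels [8 4 8 7 8]
Step 8: flows [0->1,2->1,3->1,4->1] -> levels [7 8 7 6 7]
  -> period-2 cycle (repeats step 6); tank 1 never drops to <=2
Tank 1 never reaches <=2 within 15 steps

Answer: -1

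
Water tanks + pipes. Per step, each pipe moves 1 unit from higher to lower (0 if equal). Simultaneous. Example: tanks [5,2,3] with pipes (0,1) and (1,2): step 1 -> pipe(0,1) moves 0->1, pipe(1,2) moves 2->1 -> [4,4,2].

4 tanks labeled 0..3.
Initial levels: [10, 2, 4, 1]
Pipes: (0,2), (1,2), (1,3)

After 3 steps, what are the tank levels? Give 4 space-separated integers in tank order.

Answer: 7 3 4 3

Derivation:
Step 1: flows [0->2,2->1,1->3] -> levels [9 2 4 2]
Step 2: flows [0->2,2->1,1=3] -> levels [8 3 4 2]
Step 3: flows [0->2,2->1,1->3] -> levels [7 3 4 3]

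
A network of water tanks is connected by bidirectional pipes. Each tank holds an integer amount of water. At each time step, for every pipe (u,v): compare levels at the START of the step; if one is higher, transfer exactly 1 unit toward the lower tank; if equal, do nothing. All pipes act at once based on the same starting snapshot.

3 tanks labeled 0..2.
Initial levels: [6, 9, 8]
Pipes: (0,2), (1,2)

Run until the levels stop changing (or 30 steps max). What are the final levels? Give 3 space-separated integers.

Step 1: flows [2->0,1->2] -> levels [7 8 8]
Step 2: flows [2->0,1=2] -> levels [8 8 7]
Step 3: flows [0->2,1->2] -> levels [7 7 9]
Step 4: flows [2->0,2->1] -> levels [8 8 7]
  -> period-2 cycle: step 4 state = step 2 state; never stabilizes
  -> state at step 30: (30-2) mod 2 = 0, same as step 2 -> [8 8 7]

Answer: 8 8 7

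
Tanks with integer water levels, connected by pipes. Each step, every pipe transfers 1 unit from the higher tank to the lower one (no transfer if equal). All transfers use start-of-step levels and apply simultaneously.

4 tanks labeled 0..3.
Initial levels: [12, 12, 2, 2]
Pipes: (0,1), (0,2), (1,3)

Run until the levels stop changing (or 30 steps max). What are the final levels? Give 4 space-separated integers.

Step 1: flows [0=1,0->2,1->3] -> levels [11 11 3 3]
Step 2: flows [0=1,0->2,1->3] -> levels [10 10 4 4]
Step 3: flows [0=1,0->2,1->3] -> levels [9 9 5 5]
Step 4: flows [0=1,0->2,1->3] -> levels [8 8 6 6]
Step 5: flows [0=1,0->2,1->3] -> levels [7 7 7 7]
Step 6: flows [0=1,0=2,1=3] -> levels [7 7 7 7]
  -> stable (no change)

Answer: 7 7 7 7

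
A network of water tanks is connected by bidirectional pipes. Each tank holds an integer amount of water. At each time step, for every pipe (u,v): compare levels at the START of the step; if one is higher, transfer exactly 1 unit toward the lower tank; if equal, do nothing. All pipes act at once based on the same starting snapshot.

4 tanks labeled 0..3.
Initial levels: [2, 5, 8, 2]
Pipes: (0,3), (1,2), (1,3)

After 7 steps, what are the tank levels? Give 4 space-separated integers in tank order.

Answer: 5 5 4 3

Derivation:
Step 1: flows [0=3,2->1,1->3] -> levels [2 5 7 3]
Step 2: flows [3->0,2->1,1->3] -> levels [3 5 6 3]
Step 3: flows [0=3,2->1,1->3] -> levels [3 5 5 4]
Step 4: flows [3->0,1=2,1->3] -> levels [4 4 5 4]
Step 5: flows [0=3,2->1,1=3] -> levels [4 5 4 4]
Step 6: flows [0=3,1->2,1->3] -> levels [4 3 5 5]
Step 7: flows [3->0,2->1,3->1] -> levels [5 5 4 3]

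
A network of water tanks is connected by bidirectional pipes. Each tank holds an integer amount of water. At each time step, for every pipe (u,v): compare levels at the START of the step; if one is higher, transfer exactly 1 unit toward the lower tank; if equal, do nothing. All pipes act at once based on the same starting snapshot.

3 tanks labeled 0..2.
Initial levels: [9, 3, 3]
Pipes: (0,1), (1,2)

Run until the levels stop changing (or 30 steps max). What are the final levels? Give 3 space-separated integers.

Step 1: flows [0->1,1=2] -> levels [8 4 3]
Step 2: flows [0->1,1->2] -> levels [7 4 4]
Step 3: flows [0->1,1=2] -> levels [6 5 4]
Step 4: flows [0->1,1->2] -> levels [5 5 5]
Step 5: flows [0=1,1=2] -> levels [5 5 5]
  -> stable (no change)

Answer: 5 5 5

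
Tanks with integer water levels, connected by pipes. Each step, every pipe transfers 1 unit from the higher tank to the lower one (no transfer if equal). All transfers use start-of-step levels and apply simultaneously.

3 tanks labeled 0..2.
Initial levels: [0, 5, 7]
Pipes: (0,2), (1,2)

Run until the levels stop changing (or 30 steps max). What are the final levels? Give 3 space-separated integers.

Step 1: flows [2->0,2->1] -> levels [1 6 5]
Step 2: flows [2->0,1->2] -> levels [2 5 5]
Step 3: flows [2->0,1=2] -> levels [3 5 4]
Step 4: flows [2->0,1->2] -> levels [4 4 4]
Step 5: flows [0=2,1=2] -> levels [4 4 4]
  -> stable (no change)

Answer: 4 4 4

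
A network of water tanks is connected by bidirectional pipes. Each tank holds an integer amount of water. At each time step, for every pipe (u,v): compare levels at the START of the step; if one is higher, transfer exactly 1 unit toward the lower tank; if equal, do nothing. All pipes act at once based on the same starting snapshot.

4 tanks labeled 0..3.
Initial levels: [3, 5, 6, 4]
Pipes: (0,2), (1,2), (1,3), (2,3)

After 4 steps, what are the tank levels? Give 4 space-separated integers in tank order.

Answer: 3 5 6 4

Derivation:
Step 1: flows [2->0,2->1,1->3,2->3] -> levels [4 5 3 6]
Step 2: flows [0->2,1->2,3->1,3->2] -> levels [3 5 6 4]
  -> period-2 cycle: step 2 state = step 0 state
  -> state at step 4: (4-0) mod 2 = 0, same as step 0 -> [3 5 6 4]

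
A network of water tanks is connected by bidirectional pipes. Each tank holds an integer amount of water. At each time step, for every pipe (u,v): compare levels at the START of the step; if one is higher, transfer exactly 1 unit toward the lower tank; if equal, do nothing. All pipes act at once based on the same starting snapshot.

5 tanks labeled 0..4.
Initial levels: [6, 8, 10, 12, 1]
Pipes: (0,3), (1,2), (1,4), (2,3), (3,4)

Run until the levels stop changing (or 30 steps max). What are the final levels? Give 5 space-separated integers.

Step 1: flows [3->0,2->1,1->4,3->2,3->4] -> levels [7 8 10 9 3]
Step 2: flows [3->0,2->1,1->4,2->3,3->4] -> levels [8 8 8 8 5]
Step 3: flows [0=3,1=2,1->4,2=3,3->4] -> levels [8 7 8 7 7]
Step 4: flows [0->3,2->1,1=4,2->3,3=4] -> levels [7 8 6 9 7]
Step 5: flows [3->0,1->2,1->4,3->2,3->4] -> levels [8 6 8 6 9]
Step 6: flows [0->3,2->1,4->1,2->3,4->3] -> levels [7 8 6 9 7]
  -> period-2 cycle: step 6 state = step 4 state; never stabilizes
  -> state at step 30: (30-4) mod 2 = 0, same as step 4 -> [7 8 6 9 7]

Answer: 7 8 6 9 7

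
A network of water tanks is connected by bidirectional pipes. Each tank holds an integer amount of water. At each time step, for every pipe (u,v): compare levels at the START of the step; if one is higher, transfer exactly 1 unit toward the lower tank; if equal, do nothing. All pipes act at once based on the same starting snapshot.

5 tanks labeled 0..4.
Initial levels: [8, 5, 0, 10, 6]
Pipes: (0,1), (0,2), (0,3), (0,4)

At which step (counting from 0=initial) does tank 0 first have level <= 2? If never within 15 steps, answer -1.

Answer: -1

Derivation:
Step 1: flows [0->1,0->2,3->0,0->4] -> levels [6 6 1 9 7]
Step 2: flows [0=1,0->2,3->0,4->0] -> levels [7 6 2 8 6]
Step 3: flows [0->1,0->2,3->0,0->4] -> levels [5 7 3 7 7]
Step 4: flows [1->0,0->2,3->0,4->0] -> levels [7 6 4 6 6]
Step 5: flows [0->1,0->2,0->3,0->4] -> levels [3 7 5 7 7]
Step 6: flows [1->0,2->0,3->0,4->0] -> levels [7 6 4 6 6]
  -> period-2 cycle (repeats step 4); tank 0 never drops to <=2
Tank 0 never reaches <=2 within 15 steps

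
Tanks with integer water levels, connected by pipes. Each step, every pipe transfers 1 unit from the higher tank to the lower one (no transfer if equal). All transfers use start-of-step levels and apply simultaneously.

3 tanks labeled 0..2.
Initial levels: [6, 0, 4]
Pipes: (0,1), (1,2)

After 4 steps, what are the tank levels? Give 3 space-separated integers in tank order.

Answer: 3 4 3

Derivation:
Step 1: flows [0->1,2->1] -> levels [5 2 3]
Step 2: flows [0->1,2->1] -> levels [4 4 2]
Step 3: flows [0=1,1->2] -> levels [4 3 3]
Step 4: flows [0->1,1=2] -> levels [3 4 3]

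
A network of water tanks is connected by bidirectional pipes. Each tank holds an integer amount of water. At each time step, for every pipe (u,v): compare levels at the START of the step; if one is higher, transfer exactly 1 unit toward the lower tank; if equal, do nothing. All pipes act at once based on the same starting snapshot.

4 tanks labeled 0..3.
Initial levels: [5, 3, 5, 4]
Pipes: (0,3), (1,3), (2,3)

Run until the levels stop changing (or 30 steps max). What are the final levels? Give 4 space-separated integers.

Answer: 5 5 5 2

Derivation:
Step 1: flows [0->3,3->1,2->3] -> levels [4 4 4 5]
Step 2: flows [3->0,3->1,3->2] -> levels [5 5 5 2]
Step 3: flows [0->3,1->3,2->3] -> levels [4 4 4 5]
  -> period-2 cycle: step 3 state = step 1 state; never stabilizes
  -> state at step 30: (30-1) mod 2 = 1, same as step 2 -> [5 5 5 2]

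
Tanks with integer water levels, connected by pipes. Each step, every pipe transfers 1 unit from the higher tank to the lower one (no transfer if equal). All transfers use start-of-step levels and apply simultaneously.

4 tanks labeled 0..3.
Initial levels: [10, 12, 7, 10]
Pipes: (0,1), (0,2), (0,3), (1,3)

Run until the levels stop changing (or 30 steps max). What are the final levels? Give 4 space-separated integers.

Answer: 11 10 9 9

Derivation:
Step 1: flows [1->0,0->2,0=3,1->3] -> levels [10 10 8 11]
Step 2: flows [0=1,0->2,3->0,3->1] -> levels [10 11 9 9]
Step 3: flows [1->0,0->2,0->3,1->3] -> levels [9 9 10 11]
Step 4: flows [0=1,2->0,3->0,3->1] -> levels [11 10 9 9]
Step 5: flows [0->1,0->2,0->3,1->3] -> levels [8 10 10 11]
Step 6: flows [1->0,2->0,3->0,3->1] -> levels [11 10 9 9]
  -> period-2 cycle: step 6 state = step 4 state; never stabilizes
  -> state at step 30: (30-4) mod 2 = 0, same as step 4 -> [11 10 9 9]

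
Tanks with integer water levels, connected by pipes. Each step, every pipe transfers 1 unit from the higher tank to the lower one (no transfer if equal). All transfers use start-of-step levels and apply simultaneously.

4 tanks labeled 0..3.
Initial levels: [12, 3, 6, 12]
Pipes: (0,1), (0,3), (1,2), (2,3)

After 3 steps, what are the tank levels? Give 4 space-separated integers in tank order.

Step 1: flows [0->1,0=3,2->1,3->2] -> levels [11 5 6 11]
Step 2: flows [0->1,0=3,2->1,3->2] -> levels [10 7 6 10]
Step 3: flows [0->1,0=3,1->2,3->2] -> levels [9 7 8 9]

Answer: 9 7 8 9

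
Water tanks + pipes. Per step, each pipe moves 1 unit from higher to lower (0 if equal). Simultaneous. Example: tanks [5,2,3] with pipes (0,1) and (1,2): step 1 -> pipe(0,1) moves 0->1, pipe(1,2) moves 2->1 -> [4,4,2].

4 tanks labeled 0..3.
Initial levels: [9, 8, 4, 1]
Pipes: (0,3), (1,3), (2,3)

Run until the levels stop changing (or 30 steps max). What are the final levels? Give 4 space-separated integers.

Step 1: flows [0->3,1->3,2->3] -> levels [8 7 3 4]
Step 2: flows [0->3,1->3,3->2] -> levels [7 6 4 5]
Step 3: flows [0->3,1->3,3->2] -> levels [6 5 5 6]
Step 4: flows [0=3,3->1,3->2] -> levels [6 6 6 4]
Step 5: flows [0->3,1->3,2->3] -> levels [5 5 5 7]
Step 6: flows [3->0,3->1,3->2] -> levels [6 6 6 4]
  -> period-2 cycle: step 6 state = step 4 state; never stabilizes
  -> state at step 30: (30-4) mod 2 = 0, same as step 4 -> [6 6 6 4]

Answer: 6 6 6 4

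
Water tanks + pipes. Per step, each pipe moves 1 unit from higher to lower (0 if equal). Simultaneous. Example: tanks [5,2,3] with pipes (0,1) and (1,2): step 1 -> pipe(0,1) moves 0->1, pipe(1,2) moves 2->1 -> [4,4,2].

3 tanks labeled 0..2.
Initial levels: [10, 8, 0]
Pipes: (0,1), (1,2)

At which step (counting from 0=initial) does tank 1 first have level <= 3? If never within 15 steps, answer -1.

Step 1: flows [0->1,1->2] -> levels [9 8 1]
Step 2: flows [0->1,1->2] -> levels [8 8 2]
Step 3: flows [0=1,1->2] -> levels [8 7 3]
Step 4: flows [0->1,1->2] -> levels [7 7 4]
Step 5: flows [0=1,1->2] -> levels [7 6 5]
Step 6: flows [0->1,1->2] -> levels [6 6 6]
Step 7: flows [0=1,1=2] -> levels [6 6 6]
  -> stable; tank 1 stays at 6 > 3
Tank 1 never reaches <=3 within 15 steps

Answer: -1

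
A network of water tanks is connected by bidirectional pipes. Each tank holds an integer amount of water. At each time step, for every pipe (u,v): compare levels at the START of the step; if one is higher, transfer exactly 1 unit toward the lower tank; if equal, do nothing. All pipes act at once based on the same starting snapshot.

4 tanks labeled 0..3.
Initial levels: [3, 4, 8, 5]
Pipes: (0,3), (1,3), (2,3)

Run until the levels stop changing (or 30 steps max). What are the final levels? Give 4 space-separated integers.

Answer: 4 4 5 7

Derivation:
Step 1: flows [3->0,3->1,2->3] -> levels [4 5 7 4]
Step 2: flows [0=3,1->3,2->3] -> levels [4 4 6 6]
Step 3: flows [3->0,3->1,2=3] -> levels [5 5 6 4]
Step 4: flows [0->3,1->3,2->3] -> levels [4 4 5 7]
Step 5: flows [3->0,3->1,3->2] -> levels [5 5 6 4]
  -> period-2 cycle: step 5 state = step 3 state; never stabilizes
  -> state at step 30: (30-3) mod 2 = 1, same as step 4 -> [4 4 5 7]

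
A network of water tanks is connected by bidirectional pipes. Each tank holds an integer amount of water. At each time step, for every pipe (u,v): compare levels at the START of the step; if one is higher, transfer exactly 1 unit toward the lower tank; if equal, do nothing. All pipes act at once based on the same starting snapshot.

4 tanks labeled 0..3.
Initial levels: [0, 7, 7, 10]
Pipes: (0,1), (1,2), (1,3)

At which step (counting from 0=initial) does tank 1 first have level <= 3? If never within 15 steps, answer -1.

Answer: -1

Derivation:
Step 1: flows [1->0,1=2,3->1] -> levels [1 7 7 9]
Step 2: flows [1->0,1=2,3->1] -> levels [2 7 7 8]
Step 3: flows [1->0,1=2,3->1] -> levels [3 7 7 7]
Step 4: flows [1->0,1=2,1=3] -> levels [4 6 7 7]
Step 5: flows [1->0,2->1,3->1] -> levels [5 7 6 6]
Step 6: flows [1->0,1->2,1->3] -> levels [6 4 7 7]
Step 7: flows [0->1,2->1,3->1] -> levels [5 7 6 6]
  -> period-2 cycle (repeats step 5); tank 1 never drops to <=3
Tank 1 never reaches <=3 within 15 steps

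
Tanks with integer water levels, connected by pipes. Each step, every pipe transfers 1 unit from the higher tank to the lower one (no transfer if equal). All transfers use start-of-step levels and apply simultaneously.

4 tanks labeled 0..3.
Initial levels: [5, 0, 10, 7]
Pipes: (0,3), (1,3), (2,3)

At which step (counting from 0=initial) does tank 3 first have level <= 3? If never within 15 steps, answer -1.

Answer: -1

Derivation:
Step 1: flows [3->0,3->1,2->3] -> levels [6 1 9 6]
Step 2: flows [0=3,3->1,2->3] -> levels [6 2 8 6]
Step 3: flows [0=3,3->1,2->3] -> levels [6 3 7 6]
Step 4: flows [0=3,3->1,2->3] -> levels [6 4 6 6]
Step 5: flows [0=3,3->1,2=3] -> levels [6 5 6 5]
Step 6: flows [0->3,1=3,2->3] -> levels [5 5 5 7]
Step 7: flows [3->0,3->1,3->2] -> levels [6 6 6 4]
Step 8: flows [0->3,1->3,2->3] -> levels [5 5 5 7]
  -> period-2 cycle (repeats step 6); tank 3 never drops to <=3
Tank 3 never reaches <=3 within 15 steps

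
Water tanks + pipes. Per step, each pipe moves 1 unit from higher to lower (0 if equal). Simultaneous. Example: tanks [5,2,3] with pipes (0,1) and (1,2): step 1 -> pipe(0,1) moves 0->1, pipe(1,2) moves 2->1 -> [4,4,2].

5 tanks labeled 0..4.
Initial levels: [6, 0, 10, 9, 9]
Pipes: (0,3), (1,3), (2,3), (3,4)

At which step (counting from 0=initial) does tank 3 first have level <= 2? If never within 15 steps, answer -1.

Answer: -1

Derivation:
Step 1: flows [3->0,3->1,2->3,3=4] -> levels [7 1 9 8 9]
Step 2: flows [3->0,3->1,2->3,4->3] -> levels [8 2 8 8 8]
Step 3: flows [0=3,3->1,2=3,3=4] -> levels [8 3 8 7 8]
Step 4: flows [0->3,3->1,2->3,4->3] -> levels [7 4 7 9 7]
Step 5: flows [3->0,3->1,3->2,3->4] -> levels [8 5 8 5 8]
Step 6: flows [0->3,1=3,2->3,4->3] -> levels [7 5 7 8 7]
Step 7: flows [3->0,3->1,3->2,3->4] -> levels [8 6 8 4 8]
Step 8: flows [0->3,1->3,2->3,4->3] -> levels [7 5 7 8 7]
  -> period-2 cycle (repeats step 6); tank 3 never drops to <=2
Tank 3 never reaches <=2 within 15 steps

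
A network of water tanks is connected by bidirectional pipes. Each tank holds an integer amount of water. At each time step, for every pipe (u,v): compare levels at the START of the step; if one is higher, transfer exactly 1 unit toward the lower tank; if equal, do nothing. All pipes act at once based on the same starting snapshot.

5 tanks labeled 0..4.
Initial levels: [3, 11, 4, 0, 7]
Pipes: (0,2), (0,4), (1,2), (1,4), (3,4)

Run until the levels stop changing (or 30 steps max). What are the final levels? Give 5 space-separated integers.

Step 1: flows [2->0,4->0,1->2,1->4,4->3] -> levels [5 9 4 1 6]
Step 2: flows [0->2,4->0,1->2,1->4,4->3] -> levels [5 7 6 2 5]
Step 3: flows [2->0,0=4,1->2,1->4,4->3] -> levels [6 5 6 3 5]
Step 4: flows [0=2,0->4,2->1,1=4,4->3] -> levels [5 6 5 4 5]
Step 5: flows [0=2,0=4,1->2,1->4,4->3] -> levels [5 4 6 5 5]
Step 6: flows [2->0,0=4,2->1,4->1,3=4] -> levels [6 6 4 5 4]
Step 7: flows [0->2,0->4,1->2,1->4,3->4] -> levels [4 4 6 4 7]
Step 8: flows [2->0,4->0,2->1,4->1,4->3] -> levels [6 6 4 5 4]
  -> period-2 cycle: step 8 state = step 6 state; never stabilizes
  -> state at step 30: (30-6) mod 2 = 0, same as step 6 -> [6 6 4 5 4]

Answer: 6 6 4 5 4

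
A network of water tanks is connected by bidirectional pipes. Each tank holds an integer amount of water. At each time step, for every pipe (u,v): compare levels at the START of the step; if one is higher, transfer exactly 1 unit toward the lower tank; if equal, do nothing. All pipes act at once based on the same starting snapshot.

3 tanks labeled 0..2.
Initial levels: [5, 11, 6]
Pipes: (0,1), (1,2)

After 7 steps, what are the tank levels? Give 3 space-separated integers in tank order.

Step 1: flows [1->0,1->2] -> levels [6 9 7]
Step 2: flows [1->0,1->2] -> levels [7 7 8]
Step 3: flows [0=1,2->1] -> levels [7 8 7]
Step 4: flows [1->0,1->2] -> levels [8 6 8]
Step 5: flows [0->1,2->1] -> levels [7 8 7]
  -> period-2 cycle: step 5 state = step 3 state
  -> state at step 7: (7-3) mod 2 = 0, same as step 3 -> [7 8 7]

Answer: 7 8 7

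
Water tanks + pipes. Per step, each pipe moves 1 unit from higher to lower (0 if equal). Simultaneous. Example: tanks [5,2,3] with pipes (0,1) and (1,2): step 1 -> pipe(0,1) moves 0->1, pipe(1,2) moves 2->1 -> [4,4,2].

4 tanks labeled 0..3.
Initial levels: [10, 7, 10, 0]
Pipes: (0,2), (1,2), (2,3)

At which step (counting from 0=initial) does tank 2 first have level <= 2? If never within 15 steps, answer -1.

Answer: -1

Derivation:
Step 1: flows [0=2,2->1,2->3] -> levels [10 8 8 1]
Step 2: flows [0->2,1=2,2->3] -> levels [9 8 8 2]
Step 3: flows [0->2,1=2,2->3] -> levels [8 8 8 3]
Step 4: flows [0=2,1=2,2->3] -> levels [8 8 7 4]
Step 5: flows [0->2,1->2,2->3] -> levels [7 7 8 5]
Step 6: flows [2->0,2->1,2->3] -> levels [8 8 5 6]
Step 7: flows [0->2,1->2,3->2] -> levels [7 7 8 5]
  -> period-2 cycle (repeats step 5); tank 2 never drops to <=2
Tank 2 never reaches <=2 within 15 steps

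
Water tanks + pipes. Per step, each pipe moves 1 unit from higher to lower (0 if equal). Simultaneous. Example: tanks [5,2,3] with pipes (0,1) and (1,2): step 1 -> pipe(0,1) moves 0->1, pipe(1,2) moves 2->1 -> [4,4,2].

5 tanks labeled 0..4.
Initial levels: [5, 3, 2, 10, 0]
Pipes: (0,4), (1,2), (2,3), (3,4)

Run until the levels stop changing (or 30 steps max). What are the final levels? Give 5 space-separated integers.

Answer: 4 4 4 4 4

Derivation:
Step 1: flows [0->4,1->2,3->2,3->4] -> levels [4 2 4 8 2]
Step 2: flows [0->4,2->1,3->2,3->4] -> levels [3 3 4 6 4]
Step 3: flows [4->0,2->1,3->2,3->4] -> levels [4 4 4 4 4]
Step 4: flows [0=4,1=2,2=3,3=4] -> levels [4 4 4 4 4]
  -> stable (no change)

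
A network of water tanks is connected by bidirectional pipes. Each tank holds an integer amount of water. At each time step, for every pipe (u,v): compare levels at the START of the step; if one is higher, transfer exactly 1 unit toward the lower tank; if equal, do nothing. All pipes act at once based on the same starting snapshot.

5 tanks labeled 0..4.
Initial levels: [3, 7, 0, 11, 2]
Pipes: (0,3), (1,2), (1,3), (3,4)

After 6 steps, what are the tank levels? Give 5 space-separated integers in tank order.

Answer: 4 3 5 7 4

Derivation:
Step 1: flows [3->0,1->2,3->1,3->4] -> levels [4 7 1 8 3]
Step 2: flows [3->0,1->2,3->1,3->4] -> levels [5 7 2 5 4]
Step 3: flows [0=3,1->2,1->3,3->4] -> levels [5 5 3 5 5]
Step 4: flows [0=3,1->2,1=3,3=4] -> levels [5 4 4 5 5]
Step 5: flows [0=3,1=2,3->1,3=4] -> levels [5 5 4 4 5]
Step 6: flows [0->3,1->2,1->3,4->3] -> levels [4 3 5 7 4]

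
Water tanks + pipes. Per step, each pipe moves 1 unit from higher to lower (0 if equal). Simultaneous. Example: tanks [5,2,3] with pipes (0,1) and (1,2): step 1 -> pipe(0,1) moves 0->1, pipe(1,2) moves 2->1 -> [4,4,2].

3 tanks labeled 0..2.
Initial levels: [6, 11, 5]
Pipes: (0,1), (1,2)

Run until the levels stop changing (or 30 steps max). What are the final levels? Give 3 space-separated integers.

Step 1: flows [1->0,1->2] -> levels [7 9 6]
Step 2: flows [1->0,1->2] -> levels [8 7 7]
Step 3: flows [0->1,1=2] -> levels [7 8 7]
Step 4: flows [1->0,1->2] -> levels [8 6 8]
Step 5: flows [0->1,2->1] -> levels [7 8 7]
  -> period-2 cycle: step 5 state = step 3 state; never stabilizes
  -> state at step 30: (30-3) mod 2 = 1, same as step 4 -> [8 6 8]

Answer: 8 6 8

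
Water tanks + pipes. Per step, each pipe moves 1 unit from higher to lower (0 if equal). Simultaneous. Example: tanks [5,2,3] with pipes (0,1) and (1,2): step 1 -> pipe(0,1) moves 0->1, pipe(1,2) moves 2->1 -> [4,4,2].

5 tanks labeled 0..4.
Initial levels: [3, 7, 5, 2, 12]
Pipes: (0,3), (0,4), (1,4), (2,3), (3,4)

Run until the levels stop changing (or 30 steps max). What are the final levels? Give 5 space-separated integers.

Answer: 6 6 5 4 8

Derivation:
Step 1: flows [0->3,4->0,4->1,2->3,4->3] -> levels [3 8 4 5 9]
Step 2: flows [3->0,4->0,4->1,3->2,4->3] -> levels [5 9 5 4 6]
Step 3: flows [0->3,4->0,1->4,2->3,4->3] -> levels [5 8 4 7 5]
Step 4: flows [3->0,0=4,1->4,3->2,3->4] -> levels [6 7 5 4 7]
Step 5: flows [0->3,4->0,1=4,2->3,4->3] -> levels [6 7 4 7 5]
Step 6: flows [3->0,0->4,1->4,3->2,3->4] -> levels [6 6 5 4 8]
Step 7: flows [0->3,4->0,4->1,2->3,4->3] -> levels [6 7 4 7 5]
  -> period-2 cycle: step 7 state = step 5 state; never stabilizes
  -> state at step 30: (30-5) mod 2 = 1, same as step 6 -> [6 6 5 4 8]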